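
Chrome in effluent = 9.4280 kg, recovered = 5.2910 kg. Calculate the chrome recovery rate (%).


Formula: Recovery = recovered / input * 100
Substituting: Recovery = 5.2910 / 9.4280 * 100
Result: 56.1201 %


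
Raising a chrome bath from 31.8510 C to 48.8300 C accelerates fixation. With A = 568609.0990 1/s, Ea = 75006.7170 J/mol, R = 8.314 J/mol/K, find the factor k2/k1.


T1 = 31.8510 + 273.15 = 305.0010 K; T2 = 48.8300 + 273.15 = 321.9800 K
k1 = A * exp(-Ea/(R*T1)) = 568609.0990 * exp(-75006.7170/(8.314*305.0010)) = 8.1032e-08 1/s
k2 = A * exp(-Ea/(R*T2)) = 568609.0990 * exp(-75006.7170/(8.314*321.9800)) = 3.8555e-07 1/s
k2/k1 = 3.8555e-07 / 8.1032e-08 = 4.7579


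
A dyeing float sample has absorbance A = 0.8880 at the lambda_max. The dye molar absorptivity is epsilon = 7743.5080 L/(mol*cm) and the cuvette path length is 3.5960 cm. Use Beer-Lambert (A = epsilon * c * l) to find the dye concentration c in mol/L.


Formula: c = A / (epsilon * l)
Substituting: c = 0.8880 / (7743.5080 * 3.5960)
Result: 3.1890e-05 mol/L


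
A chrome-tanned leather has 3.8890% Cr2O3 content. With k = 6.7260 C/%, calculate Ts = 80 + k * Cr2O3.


Formula: Ts = 80 + k * Cr2O3
Substituting: Ts = 80 + 6.7260 * 3.8890
Result: 106.1574 C


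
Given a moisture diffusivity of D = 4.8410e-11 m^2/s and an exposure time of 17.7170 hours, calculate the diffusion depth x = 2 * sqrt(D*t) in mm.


t = 17.7170 hr * 3600 = 63781.2000 s
D * t = 4.8410e-11 * 63781.2000 = 3.0876e-06
x = 2 * sqrt(D*t) = 2 * sqrt(3.0876e-06) = 0.00351434 m = 3.5143 mm


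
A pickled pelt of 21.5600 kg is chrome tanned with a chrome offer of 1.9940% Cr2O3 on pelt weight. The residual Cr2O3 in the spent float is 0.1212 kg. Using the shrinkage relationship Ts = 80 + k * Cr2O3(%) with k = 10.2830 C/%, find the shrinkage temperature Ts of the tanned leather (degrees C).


Offered = pelt * offer_pct / 100 = 21.5600 * 1.9940 / 100 = 0.4299 kg
Uptake = offered - residual = 0.4299 - 0.1212 = 0.3087 kg
Cr2O3% on pelt = uptake / pelt * 100 = 0.3087 / 21.5600 * 100 = 1.4318 %
Ts = 80 + k * Cr2O3% = 80 + 10.2830 * 1.4318 = 94.7237 C


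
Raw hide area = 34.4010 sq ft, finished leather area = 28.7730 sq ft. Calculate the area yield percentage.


Formula: Yield = finished / raw * 100
Substituting: Yield = 28.7730 / 34.4010 * 100
Result: 83.6400 %


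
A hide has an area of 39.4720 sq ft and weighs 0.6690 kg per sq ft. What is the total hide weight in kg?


Formula: Weight = area * weight_per_sqft
Substituting: Weight = 39.4720 * 0.6690
Result: 26.4068 kg


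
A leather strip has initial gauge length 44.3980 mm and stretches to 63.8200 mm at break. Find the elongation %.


Formula: Elongation = (Lf - L0) / L0 * 100
Substituting: Elongation = (63.8200 - 44.3980) / 44.3980 * 100
Result: 43.7452 %


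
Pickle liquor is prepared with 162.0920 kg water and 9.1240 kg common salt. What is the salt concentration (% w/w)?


Formula: Conc = salt / (water + salt) * 100
Substituting: Conc = 9.1240 / (162.0920 + 9.1240) * 100
Result: 5.3289 %


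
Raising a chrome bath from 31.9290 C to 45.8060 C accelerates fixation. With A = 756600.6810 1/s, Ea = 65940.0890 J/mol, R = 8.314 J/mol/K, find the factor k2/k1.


T1 = 31.9290 + 273.15 = 305.0790 K; T2 = 45.8060 + 273.15 = 318.9560 K
k1 = A * exp(-Ea/(R*T1)) = 756600.6810 * exp(-65940.0890/(8.314*305.0790)) = 3.8762e-06 1/s
k2 = A * exp(-Ea/(R*T2)) = 756600.6810 * exp(-65940.0890/(8.314*318.9560)) = 1.2012e-05 1/s
k2/k1 = 1.2012e-05 / 3.8762e-06 = 3.0990


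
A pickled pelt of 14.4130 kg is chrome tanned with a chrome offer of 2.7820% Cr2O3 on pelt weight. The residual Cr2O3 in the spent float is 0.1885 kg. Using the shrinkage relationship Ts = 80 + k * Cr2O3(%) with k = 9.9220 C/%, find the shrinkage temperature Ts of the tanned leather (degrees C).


Offered = pelt * offer_pct / 100 = 14.4130 * 2.7820 / 100 = 0.4010 kg
Uptake = offered - residual = 0.4010 - 0.1885 = 0.2125 kg
Cr2O3% on pelt = uptake / pelt * 100 = 0.2125 / 14.4130 * 100 = 1.4742 %
Ts = 80 + k * Cr2O3% = 80 + 9.9220 * 1.4742 = 94.6265 C


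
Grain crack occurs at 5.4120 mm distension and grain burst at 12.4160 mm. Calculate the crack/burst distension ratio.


Formula: Ratio = crack / burst
Substituting: Ratio = 5.4120 / 12.4160
Result: 0.4359


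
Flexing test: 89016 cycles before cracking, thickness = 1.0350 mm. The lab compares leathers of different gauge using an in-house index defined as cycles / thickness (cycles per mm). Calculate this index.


Formula: Index = cycles / thickness
Substituting: Index = 89016 / 1.0350
Result: 86005.7971 cycles/mm


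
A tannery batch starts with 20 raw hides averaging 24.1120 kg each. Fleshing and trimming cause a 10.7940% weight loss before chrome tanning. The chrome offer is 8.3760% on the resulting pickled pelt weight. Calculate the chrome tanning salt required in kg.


Total_raw = N * avg_wt = 20 * 24.1120 = 482.2400 kg
Substrate = Total_raw * (1 - loss/100) = 482.2400 * (1 - 10.7940/100) = 430.1870 kg
Chrome = Substrate * pct / 100 = 430.1870 * 8.3760 / 100 = 36.0325 kg


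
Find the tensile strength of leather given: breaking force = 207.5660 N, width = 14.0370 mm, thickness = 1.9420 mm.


Formula: TS = force / (width * thickness)
Substituting: TS = 207.5660 / (14.0370 * 1.9420)
Result: 7.6143 N/mm^2


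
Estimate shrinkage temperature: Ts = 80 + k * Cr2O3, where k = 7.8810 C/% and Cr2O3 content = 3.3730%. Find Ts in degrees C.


Formula: Ts = 80 + k * Cr2O3
Substituting: Ts = 80 + 7.8810 * 3.3730
Result: 106.5826 C


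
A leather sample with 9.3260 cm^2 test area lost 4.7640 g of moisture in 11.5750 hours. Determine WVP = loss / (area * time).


Formula: WVP = loss / (area * time)
Substituting: WVP = 4.7640 / (9.3260 * 11.5750)
Result: 0.0441322 g/(cm^2*hr)


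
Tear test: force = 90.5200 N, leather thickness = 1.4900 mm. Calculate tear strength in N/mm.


Formula: Tear strength = force / thickness
Substituting: Tear strength = 90.5200 / 1.4900
Result: 60.7517 N/mm


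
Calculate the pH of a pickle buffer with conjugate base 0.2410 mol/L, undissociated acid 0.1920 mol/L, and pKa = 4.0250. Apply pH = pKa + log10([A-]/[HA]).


ratio = [A-] / [HA] = 0.2410 / 0.1920 = 1.2552
log10(ratio) = 0.0987158
pH = pKa + log10(ratio) = 4.0250 + 0.0987158 = 4.1237


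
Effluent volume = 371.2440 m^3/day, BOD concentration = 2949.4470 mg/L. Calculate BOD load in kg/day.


Formula: BOD_load = volume * conc / 1000
Substituting: BOD_load = 371.2440 * 2949.4470 / 1000
Result: 1094.9645 kg/day


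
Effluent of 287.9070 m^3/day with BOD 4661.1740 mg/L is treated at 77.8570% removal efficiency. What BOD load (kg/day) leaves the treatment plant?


Load_in = volume * conc / 1000 = 287.9070 * 4661.1740 / 1000 = 1341.9846 kg/day
Removed = Load_in * eff / 100 = 1341.9846 * 77.8570 / 100 = 1044.8290 kg/day
Load_out = Load_in - Removed = 1341.9846 - 1044.8290 = 297.1557 kg/day


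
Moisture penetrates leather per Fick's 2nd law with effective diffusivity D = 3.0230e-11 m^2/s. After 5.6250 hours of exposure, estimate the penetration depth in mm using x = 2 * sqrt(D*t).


t = 5.6250 hr * 3600 = 20250.0000 s
D * t = 3.0230e-11 * 20250.0000 = 6.1216e-07
x = 2 * sqrt(D*t) = 2 * sqrt(6.1216e-07) = 0.00156481 m = 1.5648 mm


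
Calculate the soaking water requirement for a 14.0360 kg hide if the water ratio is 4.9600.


Formula: Water = hide_weight * ratio
Substituting: Water = 14.0360 * 4.9600
Result: 69.6186 kg


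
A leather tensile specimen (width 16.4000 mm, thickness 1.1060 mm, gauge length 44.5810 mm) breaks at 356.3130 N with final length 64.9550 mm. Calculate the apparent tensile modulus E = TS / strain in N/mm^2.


TS = F / (w * t) = 356.3130 / (16.4000 * 1.1060) = 19.6441 N/mm^2
strain = (Lf - L0) / L0 = (64.9550 - 44.5810) / 44.5810 = 0.4570
E = TS / strain = 19.6441 / 0.4570 = 42.9839 N/mm^2


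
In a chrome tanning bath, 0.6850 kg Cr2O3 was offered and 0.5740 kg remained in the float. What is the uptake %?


Formula: Uptake = (offered - residual) / offered * 100
Substituting: Uptake = (0.6850 - 0.5740) / 0.6850 * 100
Result: 16.2044 %


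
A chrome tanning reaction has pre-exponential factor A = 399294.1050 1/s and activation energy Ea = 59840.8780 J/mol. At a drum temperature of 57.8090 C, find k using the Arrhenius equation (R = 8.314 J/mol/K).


T_K = T_C + 273.15 = 57.8090 + 273.15 = 330.9590 K
exponent = -Ea / (R * T_K) = -59840.8780 / (8.314 * 330.9590) = -21.7477
k = A * exp(exponent) = 399294.1050 * exp(-21.7477) = 1.4334e-04 1/s


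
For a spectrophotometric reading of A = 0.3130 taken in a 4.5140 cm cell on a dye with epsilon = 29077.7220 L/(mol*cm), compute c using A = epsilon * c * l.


Formula: c = A / (epsilon * l)
Substituting: c = 0.3130 / (29077.7220 * 4.5140)
Result: 2.3846e-06 mol/L


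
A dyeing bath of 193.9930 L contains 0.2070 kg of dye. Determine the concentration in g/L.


Formula: Conc = dye_mass(kg) / volume(L) * 1000
Substituting: Conc = 0.2070 / 193.9930 * 1000
Result: 1.0670 g/L


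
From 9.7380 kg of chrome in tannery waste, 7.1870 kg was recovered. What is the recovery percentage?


Formula: Recovery = recovered / input * 100
Substituting: Recovery = 7.1870 / 9.7380 * 100
Result: 73.8037 %


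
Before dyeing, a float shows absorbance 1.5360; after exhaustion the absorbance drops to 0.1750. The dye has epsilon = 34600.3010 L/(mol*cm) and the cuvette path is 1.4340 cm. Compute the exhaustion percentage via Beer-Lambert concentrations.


c_initial = A_i / (epsilon * l) = 1.5360 / (34600.3010 * 1.4340) = 3.0957e-05 mol/L
c_final = A_f / (epsilon * l) = 0.1750 / (34600.3010 * 1.4340) = 3.5270e-06 mol/L
Exhaustion = (c_initial - c_final) / c_initial * 100 = (3.0957e-05 - 3.5270e-06) / 3.0957e-05 * 100 = 88.6068 %


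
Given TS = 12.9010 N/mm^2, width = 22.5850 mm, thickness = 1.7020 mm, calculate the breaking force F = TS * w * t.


Formula: F = TS * w * t
Substituting: F = 12.9010 * 22.5850 * 1.7020
Result: 495.9102 N


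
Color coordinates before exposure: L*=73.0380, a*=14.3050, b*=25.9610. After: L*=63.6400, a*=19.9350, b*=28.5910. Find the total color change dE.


dL = -9.3980, da = 5.6300, db = 2.6300
dE = sqrt((-9.3980)^2 + 5.6300^2 + 2.6300^2) = 11.2666


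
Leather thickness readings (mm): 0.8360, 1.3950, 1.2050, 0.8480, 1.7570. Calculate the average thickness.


Formula: Average = sum / n
Substituting: Average = 6.0410 / 5
Result: 1.2082 mm


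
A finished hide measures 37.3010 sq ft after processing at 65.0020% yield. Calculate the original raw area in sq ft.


Formula: raw = finished * 100 / yield
Substituting: raw = 37.3010 * 100 / 65.0020
Result: 57.3844 sq ft


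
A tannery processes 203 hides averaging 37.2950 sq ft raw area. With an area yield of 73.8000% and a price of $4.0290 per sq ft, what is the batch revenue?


Raw_total = N * avg_area = 203 * 37.2950 = 7570.8850 sq ft
Finished = Raw_total * yield / 100 = 7570.8850 * 73.8000 / 100 = 5587.3131 sq ft
Value = Finished * price = 5587.3131 * 4.0290 = 22511.2846 $


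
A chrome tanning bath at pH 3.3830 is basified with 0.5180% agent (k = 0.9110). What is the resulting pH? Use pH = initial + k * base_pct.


Formula: pH_final = pH_initial + k * base_pct
Substituting: pH_final = 3.3830 + 0.9110 * 0.5180
Result: 3.8549


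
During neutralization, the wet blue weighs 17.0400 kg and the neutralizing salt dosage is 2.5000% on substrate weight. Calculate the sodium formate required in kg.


Formula: Neutralizer = substrate * pct / 100
Substituting: Neutralizer = 17.0400 * 2.5000 / 100
Result: 0.4260 kg


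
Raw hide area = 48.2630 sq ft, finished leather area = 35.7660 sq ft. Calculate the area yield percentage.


Formula: Yield = finished / raw * 100
Substituting: Yield = 35.7660 / 48.2630 * 100
Result: 74.1065 %


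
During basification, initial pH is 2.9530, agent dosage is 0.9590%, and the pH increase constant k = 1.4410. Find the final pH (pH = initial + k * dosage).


Formula: pH_final = pH_initial + k * base_pct
Substituting: pH_final = 2.9530 + 1.4410 * 0.9590
Result: 4.3349


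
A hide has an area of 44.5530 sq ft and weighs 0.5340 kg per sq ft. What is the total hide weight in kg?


Formula: Weight = area * weight_per_sqft
Substituting: Weight = 44.5530 * 0.5340
Result: 23.7913 kg


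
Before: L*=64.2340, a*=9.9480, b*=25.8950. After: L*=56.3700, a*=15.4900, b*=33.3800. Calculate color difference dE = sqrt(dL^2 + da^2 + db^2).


dL = -7.8640, da = 5.5420, db = 7.4850
dE = sqrt((-7.8640)^2 + 5.5420^2 + 7.4850^2) = 12.1894


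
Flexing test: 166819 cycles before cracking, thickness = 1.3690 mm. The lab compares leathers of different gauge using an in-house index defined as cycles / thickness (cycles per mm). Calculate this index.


Formula: Index = cycles / thickness
Substituting: Index = 166819 / 1.3690
Result: 121854.6384 cycles/mm


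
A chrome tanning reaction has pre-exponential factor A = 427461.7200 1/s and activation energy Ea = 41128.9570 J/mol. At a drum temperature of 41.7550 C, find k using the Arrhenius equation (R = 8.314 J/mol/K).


T_K = T_C + 273.15 = 41.7550 + 273.15 = 314.9050 K
exponent = -Ea / (R * T_K) = -41128.9570 / (8.314 * 314.9050) = -15.7093
k = A * exp(exponent) = 427461.7200 * exp(-15.7093) = 0.0643302 1/s


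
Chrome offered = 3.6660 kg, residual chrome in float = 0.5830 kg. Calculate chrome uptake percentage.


Formula: Uptake = (offered - residual) / offered * 100
Substituting: Uptake = (3.6660 - 0.5830) / 3.6660 * 100
Result: 84.0971 %


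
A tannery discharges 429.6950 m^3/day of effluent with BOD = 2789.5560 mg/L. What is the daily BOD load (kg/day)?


Formula: BOD_load = volume * conc / 1000
Substituting: BOD_load = 429.6950 * 2789.5560 / 1000
Result: 1198.6583 kg/day


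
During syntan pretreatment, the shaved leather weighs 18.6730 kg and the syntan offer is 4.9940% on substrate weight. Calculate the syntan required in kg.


Formula: Syntan = substrate * pct / 100
Substituting: Syntan = 18.6730 * 4.9940 / 100
Result: 0.9325 kg


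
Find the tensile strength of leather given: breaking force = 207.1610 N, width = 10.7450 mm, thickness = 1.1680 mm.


Formula: TS = force / (width * thickness)
Substituting: TS = 207.1610 / (10.7450 * 1.1680)
Result: 16.5066 N/mm^2


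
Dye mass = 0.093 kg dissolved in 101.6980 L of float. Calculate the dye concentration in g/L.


Formula: Conc = dye_mass(kg) / volume(L) * 1000
Substituting: Conc = 0.093 / 101.6980 * 1000
Result: 0.9145 g/L


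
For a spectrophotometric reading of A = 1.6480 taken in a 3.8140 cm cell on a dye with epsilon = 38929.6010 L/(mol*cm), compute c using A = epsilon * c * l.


Formula: c = A / (epsilon * l)
Substituting: c = 1.6480 / (38929.6010 * 3.8140)
Result: 1.1099e-05 mol/L


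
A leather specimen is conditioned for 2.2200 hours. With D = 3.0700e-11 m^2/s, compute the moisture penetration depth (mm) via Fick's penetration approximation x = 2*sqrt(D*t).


t = 2.2200 hr * 3600 = 7992.0000 s
D * t = 3.0700e-11 * 7992.0000 = 2.4535e-07
x = 2 * sqrt(D*t) = 2 * sqrt(2.4535e-07) = 9.9067e-04 m = 0.9907 mm


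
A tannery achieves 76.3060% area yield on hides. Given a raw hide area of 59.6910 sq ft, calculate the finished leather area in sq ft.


Formula: finished = raw * yield / 100
Substituting: finished = 59.6910 * 76.3060 / 100
Result: 45.5478 sq ft


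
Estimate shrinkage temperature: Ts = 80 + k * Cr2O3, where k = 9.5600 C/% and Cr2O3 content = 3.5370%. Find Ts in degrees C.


Formula: Ts = 80 + k * Cr2O3
Substituting: Ts = 80 + 9.5600 * 3.5370
Result: 113.8137 C


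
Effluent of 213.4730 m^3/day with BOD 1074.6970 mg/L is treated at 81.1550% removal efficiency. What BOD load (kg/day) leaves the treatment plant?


Load_in = volume * conc / 1000 = 213.4730 * 1074.6970 / 1000 = 229.4188 kg/day
Removed = Load_in * eff / 100 = 229.4188 * 81.1550 / 100 = 186.1848 kg/day
Load_out = Load_in - Removed = 229.4188 - 186.1848 = 43.2340 kg/day


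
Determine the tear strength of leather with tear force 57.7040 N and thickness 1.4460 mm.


Formula: Tear strength = force / thickness
Substituting: Tear strength = 57.7040 / 1.4460
Result: 39.9059 N/mm


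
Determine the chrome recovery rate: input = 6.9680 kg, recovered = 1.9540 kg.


Formula: Recovery = recovered / input * 100
Substituting: Recovery = 1.9540 / 6.9680 * 100
Result: 28.0425 %


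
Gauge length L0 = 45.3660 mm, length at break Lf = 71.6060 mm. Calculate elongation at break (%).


Formula: Elongation = (Lf - L0) / L0 * 100
Substituting: Elongation = (71.6060 - 45.3660) / 45.3660 * 100
Result: 57.8407 %


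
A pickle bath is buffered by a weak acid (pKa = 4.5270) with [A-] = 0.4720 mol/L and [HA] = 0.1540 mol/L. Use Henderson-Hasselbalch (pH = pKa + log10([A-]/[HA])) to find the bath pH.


ratio = [A-] / [HA] = 0.4720 / 0.1540 = 3.0649
log10(ratio) = 0.4864
pH = pKa + log10(ratio) = 4.5270 + 0.4864 = 5.0134


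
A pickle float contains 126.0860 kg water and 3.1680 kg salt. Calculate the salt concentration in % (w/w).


Formula: Conc = salt / (water + salt) * 100
Substituting: Conc = 3.1680 / (126.0860 + 3.1680) * 100
Result: 2.4510 %


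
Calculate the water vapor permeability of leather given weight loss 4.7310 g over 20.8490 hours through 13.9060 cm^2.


Formula: WVP = loss / (area * time)
Substituting: WVP = 4.7310 / (13.9060 * 20.8490)
Result: 0.0163179 g/(cm^2*hr)


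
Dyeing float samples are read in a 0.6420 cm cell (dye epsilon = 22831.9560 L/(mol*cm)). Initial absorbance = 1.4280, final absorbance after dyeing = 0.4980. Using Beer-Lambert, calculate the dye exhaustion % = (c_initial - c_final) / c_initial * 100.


c_initial = A_i / (epsilon * l) = 1.4280 / (22831.9560 * 0.6420) = 9.7420e-05 mol/L
c_final = A_f / (epsilon * l) = 0.4980 / (22831.9560 * 0.6420) = 3.3974e-05 mol/L
Exhaustion = (c_initial - c_final) / c_initial * 100 = (9.7420e-05 - 3.3974e-05) / 9.7420e-05 * 100 = 65.1261 %


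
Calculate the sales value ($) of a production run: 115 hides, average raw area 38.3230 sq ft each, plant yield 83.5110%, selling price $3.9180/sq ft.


Raw_total = N * avg_area = 115 * 38.3230 = 4407.1450 sq ft
Finished = Raw_total * yield / 100 = 4407.1450 * 83.5110 / 100 = 3680.4509 sq ft
Value = Finished * price = 3680.4509 * 3.9180 = 14420.0065 $


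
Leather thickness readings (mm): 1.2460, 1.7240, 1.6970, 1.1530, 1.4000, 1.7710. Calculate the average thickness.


Formula: Average = sum / n
Substituting: Average = 8.9910 / 6
Result: 1.4985 mm


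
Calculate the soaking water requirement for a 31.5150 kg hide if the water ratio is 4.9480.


Formula: Water = hide_weight * ratio
Substituting: Water = 31.5150 * 4.9480
Result: 155.9362 kg


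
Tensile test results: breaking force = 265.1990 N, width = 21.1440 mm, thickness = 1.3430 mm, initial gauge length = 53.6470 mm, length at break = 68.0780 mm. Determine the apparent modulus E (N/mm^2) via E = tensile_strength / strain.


TS = F / (w * t) = 265.1990 / (21.1440 * 1.3430) = 9.3392 N/mm^2
strain = (Lf - L0) / L0 = (68.0780 - 53.6470) / 53.6470 = 0.2690
E = TS / strain = 9.3392 / 0.2690 = 34.7182 N/mm^2


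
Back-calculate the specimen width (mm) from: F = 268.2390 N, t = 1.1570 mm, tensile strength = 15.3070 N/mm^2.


Formula: w = F / (TS * t)
Substituting: w = 268.2390 / (15.3070 * 1.1570)
Result: 15.1460 mm


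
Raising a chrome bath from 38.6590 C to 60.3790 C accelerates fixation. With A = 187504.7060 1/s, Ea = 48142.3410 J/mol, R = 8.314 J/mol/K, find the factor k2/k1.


T1 = 38.6590 + 273.15 = 311.8090 K; T2 = 60.3790 + 273.15 = 333.5290 K
k1 = A * exp(-Ea/(R*T1)) = 187504.7060 * exp(-48142.3410/(8.314*311.8090)) = 0.00161382 1/s
k2 = A * exp(-Ea/(R*T2)) = 187504.7060 * exp(-48142.3410/(8.314*333.5290)) = 0.00540844 1/s
k2/k1 = 0.00540844 / 0.00161382 = 3.3513


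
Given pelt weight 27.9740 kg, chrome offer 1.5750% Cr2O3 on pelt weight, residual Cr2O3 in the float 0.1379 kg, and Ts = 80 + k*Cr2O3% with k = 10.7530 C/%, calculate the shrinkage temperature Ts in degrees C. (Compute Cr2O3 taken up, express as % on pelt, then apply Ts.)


Offered = pelt * offer_pct / 100 = 27.9740 * 1.5750 / 100 = 0.4406 kg
Uptake = offered - residual = 0.4406 - 0.1379 = 0.3027 kg
Cr2O3% on pelt = uptake / pelt * 100 = 0.3027 / 27.9740 * 100 = 1.0820 %
Ts = 80 + k * Cr2O3% = 80 + 10.7530 * 1.0820 = 91.6352 C


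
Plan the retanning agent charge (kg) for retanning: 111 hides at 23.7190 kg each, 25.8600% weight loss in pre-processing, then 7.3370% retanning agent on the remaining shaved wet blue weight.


Total_raw = N * avg_wt = 111 * 23.7190 = 2632.8090 kg
Substrate = Total_raw * (1 - loss/100) = 2632.8090 * (1 - 25.8600/100) = 1951.9646 kg
Retan = Substrate * pct / 100 = 1951.9646 * 7.3370 / 100 = 143.2156 kg


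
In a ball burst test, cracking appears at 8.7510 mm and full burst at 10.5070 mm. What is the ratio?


Formula: Ratio = crack / burst
Substituting: Ratio = 8.7510 / 10.5070
Result: 0.8329


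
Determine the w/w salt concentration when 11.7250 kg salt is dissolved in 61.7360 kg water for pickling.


Formula: Conc = salt / (water + salt) * 100
Substituting: Conc = 11.7250 / (61.7360 + 11.7250) * 100
Result: 15.9608 %


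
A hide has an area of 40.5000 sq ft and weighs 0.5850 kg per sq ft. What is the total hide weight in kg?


Formula: Weight = area * weight_per_sqft
Substituting: Weight = 40.5000 * 0.5850
Result: 23.6925 kg


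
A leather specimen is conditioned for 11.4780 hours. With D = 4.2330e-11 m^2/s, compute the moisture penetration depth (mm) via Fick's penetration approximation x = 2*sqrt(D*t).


t = 11.4780 hr * 3600 = 41320.8000 s
D * t = 4.2330e-11 * 41320.8000 = 1.7491e-06
x = 2 * sqrt(D*t) = 2 * sqrt(1.7491e-06) = 0.00264508 m = 2.6451 mm


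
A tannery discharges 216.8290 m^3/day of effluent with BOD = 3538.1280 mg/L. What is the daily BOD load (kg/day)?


Formula: BOD_load = volume * conc / 1000
Substituting: BOD_load = 216.8290 * 3538.1280 / 1000
Result: 767.1688 kg/day


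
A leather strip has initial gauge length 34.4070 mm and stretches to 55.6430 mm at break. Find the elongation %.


Formula: Elongation = (Lf - L0) / L0 * 100
Substituting: Elongation = (55.6430 - 34.4070) / 34.4070 * 100
Result: 61.7200 %


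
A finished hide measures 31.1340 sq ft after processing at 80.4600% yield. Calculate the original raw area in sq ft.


Formula: raw = finished * 100 / yield
Substituting: raw = 31.1340 * 100 / 80.4600
Result: 38.6950 sq ft


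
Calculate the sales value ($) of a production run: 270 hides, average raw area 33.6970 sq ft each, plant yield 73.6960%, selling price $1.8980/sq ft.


Raw_total = N * avg_area = 270 * 33.6970 = 9098.1900 sq ft
Finished = Raw_total * yield / 100 = 9098.1900 * 73.6960 / 100 = 6705.0021 sq ft
Value = Finished * price = 6705.0021 * 1.8980 = 12726.0940 $


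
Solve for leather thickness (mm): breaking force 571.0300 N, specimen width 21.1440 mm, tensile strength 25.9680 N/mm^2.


Formula: t = F / (TS * w)
Substituting: t = 571.0300 / (25.9680 * 21.1440)
Result: 1.0400 mm


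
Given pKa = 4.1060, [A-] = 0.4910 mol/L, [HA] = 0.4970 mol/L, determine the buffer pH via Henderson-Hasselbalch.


ratio = [A-] / [HA] = 0.4910 / 0.4970 = 0.9879
log10(ratio) = -0.0052749
pH = pKa + log10(ratio) = 4.1060 - 0.0052749 = 4.1007


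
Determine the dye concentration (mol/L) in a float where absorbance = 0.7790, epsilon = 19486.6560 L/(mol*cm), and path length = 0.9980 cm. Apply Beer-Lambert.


Formula: c = A / (epsilon * l)
Substituting: c = 0.7790 / (19486.6560 * 0.9980)
Result: 4.0056e-05 mol/L


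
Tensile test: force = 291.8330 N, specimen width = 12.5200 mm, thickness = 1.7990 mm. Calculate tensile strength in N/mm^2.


Formula: TS = force / (width * thickness)
Substituting: TS = 291.8330 / (12.5200 * 1.7990)
Result: 12.9568 N/mm^2


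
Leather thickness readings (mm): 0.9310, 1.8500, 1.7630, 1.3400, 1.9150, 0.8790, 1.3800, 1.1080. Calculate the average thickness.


Formula: Average = sum / n
Substituting: Average = 11.1660 / 8
Result: 1.3958 mm


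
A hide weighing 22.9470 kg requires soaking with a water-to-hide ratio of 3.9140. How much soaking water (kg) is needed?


Formula: Water = hide_weight * ratio
Substituting: Water = 22.9470 * 3.9140
Result: 89.8146 kg


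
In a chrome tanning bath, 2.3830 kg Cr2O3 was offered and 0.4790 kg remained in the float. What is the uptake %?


Formula: Uptake = (offered - residual) / offered * 100
Substituting: Uptake = (2.3830 - 0.4790) / 2.3830 * 100
Result: 79.8993 %


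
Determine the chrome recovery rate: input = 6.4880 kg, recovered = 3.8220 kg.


Formula: Recovery = recovered / input * 100
Substituting: Recovery = 3.8220 / 6.4880 * 100
Result: 58.9088 %


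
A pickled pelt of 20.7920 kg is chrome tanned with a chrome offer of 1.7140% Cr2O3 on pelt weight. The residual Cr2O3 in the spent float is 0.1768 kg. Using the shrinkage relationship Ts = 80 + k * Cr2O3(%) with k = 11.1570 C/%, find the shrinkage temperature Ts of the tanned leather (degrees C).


Offered = pelt * offer_pct / 100 = 20.7920 * 1.7140 / 100 = 0.3564 kg
Uptake = offered - residual = 0.3564 - 0.1768 = 0.1796 kg
Cr2O3% on pelt = uptake / pelt * 100 = 0.1796 / 20.7920 * 100 = 0.8637 %
Ts = 80 + k * Cr2O3% = 80 + 11.1570 * 0.8637 = 89.6360 C


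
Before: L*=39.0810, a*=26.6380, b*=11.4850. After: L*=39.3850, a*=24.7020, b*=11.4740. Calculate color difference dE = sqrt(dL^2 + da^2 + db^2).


dL = 0.3040, da = -1.9360, db = -0.011
dE = sqrt(0.3040^2 + (-1.9360)^2 + (-0.011)^2) = 1.9598


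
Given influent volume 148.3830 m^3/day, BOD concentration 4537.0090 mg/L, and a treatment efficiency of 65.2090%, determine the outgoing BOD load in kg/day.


Load_in = volume * conc / 1000 = 148.3830 * 4537.0090 / 1000 = 673.2150 kg/day
Removed = Load_in * eff / 100 = 673.2150 * 65.2090 / 100 = 438.9968 kg/day
Load_out = Load_in - Removed = 673.2150 - 438.9968 = 234.2182 kg/day


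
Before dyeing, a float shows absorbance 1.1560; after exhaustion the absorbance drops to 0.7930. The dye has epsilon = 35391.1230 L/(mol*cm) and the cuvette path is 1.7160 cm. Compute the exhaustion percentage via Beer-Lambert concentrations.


c_initial = A_i / (epsilon * l) = 1.1560 / (35391.1230 * 1.7160) = 1.9035e-05 mol/L
c_final = A_f / (epsilon * l) = 0.7930 / (35391.1230 * 1.7160) = 1.3058e-05 mol/L
Exhaustion = (c_initial - c_final) / c_initial * 100 = (1.9035e-05 - 1.3058e-05) / 1.9035e-05 * 100 = 31.4014 %


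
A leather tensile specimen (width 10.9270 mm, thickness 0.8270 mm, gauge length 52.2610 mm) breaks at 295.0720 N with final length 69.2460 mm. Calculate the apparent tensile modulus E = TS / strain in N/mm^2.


TS = F / (w * t) = 295.0720 / (10.9270 * 0.8270) = 32.6529 N/mm^2
strain = (Lf - L0) / L0 = (69.2460 - 52.2610) / 52.2610 = 0.3250
E = TS / strain = 32.6529 / 0.3250 = 100.4694 N/mm^2


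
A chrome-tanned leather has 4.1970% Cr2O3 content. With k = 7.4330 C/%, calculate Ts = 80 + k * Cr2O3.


Formula: Ts = 80 + k * Cr2O3
Substituting: Ts = 80 + 7.4330 * 4.1970
Result: 111.1963 C


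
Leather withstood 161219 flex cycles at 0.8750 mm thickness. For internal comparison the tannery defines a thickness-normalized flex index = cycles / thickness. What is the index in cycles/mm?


Formula: Index = cycles / thickness
Substituting: Index = 161219 / 0.8750
Result: 184250.2857 cycles/mm


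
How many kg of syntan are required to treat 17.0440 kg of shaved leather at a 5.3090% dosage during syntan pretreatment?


Formula: Syntan = substrate * pct / 100
Substituting: Syntan = 17.0440 * 5.3090 / 100
Result: 0.9049 kg


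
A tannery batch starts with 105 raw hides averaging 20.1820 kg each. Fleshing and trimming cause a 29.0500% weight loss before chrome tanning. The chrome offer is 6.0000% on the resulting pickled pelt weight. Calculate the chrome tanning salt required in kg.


Total_raw = N * avg_wt = 105 * 20.1820 = 2119.1100 kg
Substrate = Total_raw * (1 - loss/100) = 2119.1100 * (1 - 29.0500/100) = 1503.5085 kg
Chrome = Substrate * pct / 100 = 1503.5085 * 6.0000 / 100 = 90.2105 kg


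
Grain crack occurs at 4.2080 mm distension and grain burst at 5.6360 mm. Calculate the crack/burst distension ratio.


Formula: Ratio = crack / burst
Substituting: Ratio = 4.2080 / 5.6360
Result: 0.7466


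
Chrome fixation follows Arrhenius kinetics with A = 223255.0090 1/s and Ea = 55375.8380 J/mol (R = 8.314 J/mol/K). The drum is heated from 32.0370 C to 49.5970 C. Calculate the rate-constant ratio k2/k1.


T1 = 32.0370 + 273.15 = 305.1870 K; T2 = 49.5970 + 273.15 = 322.7470 K
k1 = A * exp(-Ea/(R*T1)) = 223255.0090 * exp(-55375.8380/(8.314*305.1870)) = 7.4224e-05 1/s
k2 = A * exp(-Ea/(R*T2)) = 223255.0090 * exp(-55375.8380/(8.314*322.7470)) = 2.4335e-04 1/s
k2/k1 = 2.4335e-04 / 7.4224e-05 = 3.2786


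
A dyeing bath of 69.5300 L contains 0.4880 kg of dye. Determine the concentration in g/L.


Formula: Conc = dye_mass(kg) / volume(L) * 1000
Substituting: Conc = 0.4880 / 69.5300 * 1000
Result: 7.0186 g/L


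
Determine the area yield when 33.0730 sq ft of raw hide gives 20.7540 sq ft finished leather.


Formula: Yield = finished / raw * 100
Substituting: Yield = 20.7540 / 33.0730 * 100
Result: 62.7521 %


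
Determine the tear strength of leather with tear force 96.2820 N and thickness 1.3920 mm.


Formula: Tear strength = force / thickness
Substituting: Tear strength = 96.2820 / 1.3920
Result: 69.1681 N/mm


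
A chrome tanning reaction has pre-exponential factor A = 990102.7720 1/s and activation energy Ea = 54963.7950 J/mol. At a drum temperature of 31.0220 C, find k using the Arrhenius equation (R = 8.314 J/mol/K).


T_K = T_C + 273.15 = 31.0220 + 273.15 = 304.1720 K
exponent = -Ea / (R * T_K) = -54963.7950 / (8.314 * 304.1720) = -21.7344
k = A * exp(exponent) = 990102.7720 * exp(-21.7344) = 3.6021e-04 1/s


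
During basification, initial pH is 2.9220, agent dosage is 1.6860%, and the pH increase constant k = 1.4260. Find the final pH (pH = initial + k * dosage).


Formula: pH_final = pH_initial + k * base_pct
Substituting: pH_final = 2.9220 + 1.4260 * 1.6860
Result: 5.3262


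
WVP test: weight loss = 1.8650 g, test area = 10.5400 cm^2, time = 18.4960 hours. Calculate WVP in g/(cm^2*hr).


Formula: WVP = loss / (area * time)
Substituting: WVP = 1.8650 / (10.5400 * 18.4960)
Result: 0.00956666 g/(cm^2*hr)


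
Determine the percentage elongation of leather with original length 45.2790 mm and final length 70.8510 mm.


Formula: Elongation = (Lf - L0) / L0 * 100
Substituting: Elongation = (70.8510 - 45.2790) / 45.2790 * 100
Result: 56.4765 %


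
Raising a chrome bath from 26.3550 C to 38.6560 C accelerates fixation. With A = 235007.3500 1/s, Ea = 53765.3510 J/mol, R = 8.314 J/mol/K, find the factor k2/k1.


T1 = 26.3550 + 273.15 = 299.5050 K; T2 = 38.6560 + 273.15 = 311.8060 K
k1 = A * exp(-Ea/(R*T1)) = 235007.3500 * exp(-53765.3510/(8.314*299.5050)) = 9.8603e-05 1/s
k2 = A * exp(-Ea/(R*T2)) = 235007.3500 * exp(-53765.3510/(8.314*311.8060)) = 2.3112e-04 1/s
k2/k1 = 2.3112e-04 / 9.8603e-05 = 2.3439


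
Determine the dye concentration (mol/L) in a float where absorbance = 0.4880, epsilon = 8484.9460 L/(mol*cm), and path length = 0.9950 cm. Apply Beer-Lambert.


Formula: c = A / (epsilon * l)
Substituting: c = 0.4880 / (8484.9460 * 0.9950)
Result: 5.7803e-05 mol/L


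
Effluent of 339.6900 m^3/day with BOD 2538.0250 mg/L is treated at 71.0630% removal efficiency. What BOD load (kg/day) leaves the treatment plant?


Load_in = volume * conc / 1000 = 339.6900 * 2538.0250 / 1000 = 862.1417 kg/day
Removed = Load_in * eff / 100 = 862.1417 * 71.0630 / 100 = 612.6638 kg/day
Load_out = Load_in - Removed = 862.1417 - 612.6638 = 249.4779 kg/day


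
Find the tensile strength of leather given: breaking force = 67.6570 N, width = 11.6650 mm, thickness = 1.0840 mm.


Formula: TS = force / (width * thickness)
Substituting: TS = 67.6570 / (11.6650 * 1.0840)
Result: 5.3506 N/mm^2


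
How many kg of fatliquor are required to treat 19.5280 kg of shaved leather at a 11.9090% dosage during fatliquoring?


Formula: Fat = substrate * pct / 100
Substituting: Fat = 19.5280 * 11.9090 / 100
Result: 2.3256 kg


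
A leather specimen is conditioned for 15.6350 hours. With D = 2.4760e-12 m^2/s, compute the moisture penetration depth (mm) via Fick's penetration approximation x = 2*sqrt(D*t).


t = 15.6350 hr * 3600 = 56286.0000 s
D * t = 2.4760e-12 * 56286.0000 = 1.3936e-07
x = 2 * sqrt(D*t) = 2 * sqrt(1.3936e-07) = 7.4663e-04 m = 0.7466 mm


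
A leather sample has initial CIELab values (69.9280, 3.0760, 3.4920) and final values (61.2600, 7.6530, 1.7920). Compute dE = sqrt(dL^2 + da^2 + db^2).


dL = -8.6680, da = 4.5770, db = -1.7000
dE = sqrt((-8.6680)^2 + 4.5770^2 + (-1.7000)^2) = 9.9485


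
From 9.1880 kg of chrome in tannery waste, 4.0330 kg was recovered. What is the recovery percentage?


Formula: Recovery = recovered / input * 100
Substituting: Recovery = 4.0330 / 9.1880 * 100
Result: 43.8942 %


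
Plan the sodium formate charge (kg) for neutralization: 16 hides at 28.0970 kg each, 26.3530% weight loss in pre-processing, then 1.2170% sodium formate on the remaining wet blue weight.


Total_raw = N * avg_wt = 16 * 28.0970 = 449.5520 kg
Substrate = Total_raw * (1 - loss/100) = 449.5520 * (1 - 26.3530/100) = 331.0816 kg
Neutralizer = Substrate * pct / 100 = 331.0816 * 1.2170 / 100 = 4.0293 kg


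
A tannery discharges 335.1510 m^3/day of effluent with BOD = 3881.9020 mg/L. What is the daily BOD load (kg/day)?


Formula: BOD_load = volume * conc / 1000
Substituting: BOD_load = 335.1510 * 3881.9020 / 1000
Result: 1301.0233 kg/day


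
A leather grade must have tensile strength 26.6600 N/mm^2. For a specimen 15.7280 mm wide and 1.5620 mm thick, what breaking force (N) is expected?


Formula: F = TS * w * t
Substituting: F = 26.6600 * 15.7280 * 1.5620
Result: 654.9598 N


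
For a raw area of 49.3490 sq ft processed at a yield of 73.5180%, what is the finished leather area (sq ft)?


Formula: finished = raw * yield / 100
Substituting: finished = 49.3490 * 73.5180 / 100
Result: 36.2804 sq ft


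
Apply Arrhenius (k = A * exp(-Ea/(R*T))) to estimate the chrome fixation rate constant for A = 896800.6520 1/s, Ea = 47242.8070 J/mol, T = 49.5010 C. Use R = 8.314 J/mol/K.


T_K = T_C + 273.15 = 49.5010 + 273.15 = 322.6510 K
exponent = -Ea / (R * T_K) = -47242.8070 / (8.314 * 322.6510) = -17.6114
k = A * exp(exponent) = 896800.6520 * exp(-17.6114) = 0.0201458 1/s


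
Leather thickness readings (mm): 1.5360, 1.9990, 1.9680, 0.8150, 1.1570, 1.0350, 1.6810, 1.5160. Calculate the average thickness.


Formula: Average = sum / n
Substituting: Average = 11.7070 / 8
Result: 1.4634 mm


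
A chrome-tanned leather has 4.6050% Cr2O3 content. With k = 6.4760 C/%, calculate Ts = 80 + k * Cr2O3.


Formula: Ts = 80 + k * Cr2O3
Substituting: Ts = 80 + 6.4760 * 4.6050
Result: 109.8220 C


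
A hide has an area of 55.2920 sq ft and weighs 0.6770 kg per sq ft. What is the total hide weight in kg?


Formula: Weight = area * weight_per_sqft
Substituting: Weight = 55.2920 * 0.6770
Result: 37.4327 kg


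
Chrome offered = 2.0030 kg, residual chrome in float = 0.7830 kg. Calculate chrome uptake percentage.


Formula: Uptake = (offered - residual) / offered * 100
Substituting: Uptake = (2.0030 - 0.7830) / 2.0030 * 100
Result: 60.9086 %


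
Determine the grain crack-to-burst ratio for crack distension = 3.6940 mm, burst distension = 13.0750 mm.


Formula: Ratio = crack / burst
Substituting: Ratio = 3.6940 / 13.0750
Result: 0.2825


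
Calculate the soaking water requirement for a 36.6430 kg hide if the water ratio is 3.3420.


Formula: Water = hide_weight * ratio
Substituting: Water = 36.6430 * 3.3420
Result: 122.4609 kg


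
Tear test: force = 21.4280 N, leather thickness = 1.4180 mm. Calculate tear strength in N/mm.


Formula: Tear strength = force / thickness
Substituting: Tear strength = 21.4280 / 1.4180
Result: 15.1114 N/mm


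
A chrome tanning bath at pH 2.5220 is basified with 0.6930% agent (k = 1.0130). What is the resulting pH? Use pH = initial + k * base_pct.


Formula: pH_final = pH_initial + k * base_pct
Substituting: pH_final = 2.5220 + 1.0130 * 0.6930
Result: 3.2240


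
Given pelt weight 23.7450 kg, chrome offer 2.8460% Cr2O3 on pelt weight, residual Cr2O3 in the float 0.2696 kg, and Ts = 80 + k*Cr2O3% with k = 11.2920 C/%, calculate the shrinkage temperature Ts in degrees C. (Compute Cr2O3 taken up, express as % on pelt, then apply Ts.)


Offered = pelt * offer_pct / 100 = 23.7450 * 2.8460 / 100 = 0.6758 kg
Uptake = offered - residual = 0.6758 - 0.2696 = 0.4062 kg
Cr2O3% on pelt = uptake / pelt * 100 = 0.4062 / 23.7450 * 100 = 1.7106 %
Ts = 80 + k * Cr2O3% = 80 + 11.2920 * 1.7106 = 99.3161 C


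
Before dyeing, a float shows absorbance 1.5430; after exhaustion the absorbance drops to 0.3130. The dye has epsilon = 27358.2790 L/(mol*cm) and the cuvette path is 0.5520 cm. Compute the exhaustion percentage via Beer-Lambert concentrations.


c_initial = A_i / (epsilon * l) = 1.5430 / (27358.2790 * 0.5520) = 1.0217e-04 mol/L
c_final = A_f / (epsilon * l) = 0.3130 / (27358.2790 * 0.5520) = 2.0726e-05 mol/L
Exhaustion = (c_initial - c_final) / c_initial * 100 = (1.0217e-04 - 2.0726e-05) / 1.0217e-04 * 100 = 79.7148 %


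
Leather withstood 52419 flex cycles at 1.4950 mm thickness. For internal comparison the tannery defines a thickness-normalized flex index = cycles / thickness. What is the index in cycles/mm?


Formula: Index = cycles / thickness
Substituting: Index = 52419 / 1.4950
Result: 35062.8763 cycles/mm


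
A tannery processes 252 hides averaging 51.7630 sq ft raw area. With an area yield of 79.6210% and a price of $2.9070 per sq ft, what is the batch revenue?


Raw_total = N * avg_area = 252 * 51.7630 = 13044.2760 sq ft
Finished = Raw_total * yield / 100 = 13044.2760 * 79.6210 / 100 = 10385.9830 sq ft
Value = Finished * price = 10385.9830 * 2.9070 = 30192.0526 $


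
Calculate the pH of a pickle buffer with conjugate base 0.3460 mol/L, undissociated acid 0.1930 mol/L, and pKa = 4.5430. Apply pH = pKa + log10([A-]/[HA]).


ratio = [A-] / [HA] = 0.3460 / 0.1930 = 1.7927
log10(ratio) = 0.2535
pH = pKa + log10(ratio) = 4.5430 + 0.2535 = 4.7965


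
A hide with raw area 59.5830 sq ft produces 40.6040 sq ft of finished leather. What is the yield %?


Formula: Yield = finished / raw * 100
Substituting: Yield = 40.6040 / 59.5830 * 100
Result: 68.1470 %


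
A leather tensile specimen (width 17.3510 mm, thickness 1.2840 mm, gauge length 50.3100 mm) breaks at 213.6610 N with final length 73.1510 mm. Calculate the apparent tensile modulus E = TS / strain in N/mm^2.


TS = F / (w * t) = 213.6610 / (17.3510 * 1.2840) = 9.5904 N/mm^2
strain = (Lf - L0) / L0 = (73.1510 - 50.3100) / 50.3100 = 0.4540
E = TS / strain = 9.5904 / 0.4540 = 21.1239 N/mm^2


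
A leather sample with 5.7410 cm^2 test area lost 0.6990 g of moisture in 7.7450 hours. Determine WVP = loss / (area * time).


Formula: WVP = loss / (area * time)
Substituting: WVP = 0.6990 / (5.7410 * 7.7450)
Result: 0.0157206 g/(cm^2*hr)


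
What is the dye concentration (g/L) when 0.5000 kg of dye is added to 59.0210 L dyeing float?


Formula: Conc = dye_mass(kg) / volume(L) * 1000
Substituting: Conc = 0.5000 / 59.0210 * 1000
Result: 8.4716 g/L


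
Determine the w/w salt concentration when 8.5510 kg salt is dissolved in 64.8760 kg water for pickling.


Formula: Conc = salt / (water + salt) * 100
Substituting: Conc = 8.5510 / (64.8760 + 8.5510) * 100
Result: 11.6456 %


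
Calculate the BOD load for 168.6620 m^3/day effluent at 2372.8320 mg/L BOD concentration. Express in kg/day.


Formula: BOD_load = volume * conc / 1000
Substituting: BOD_load = 168.6620 * 2372.8320 / 1000
Result: 400.2066 kg/day
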